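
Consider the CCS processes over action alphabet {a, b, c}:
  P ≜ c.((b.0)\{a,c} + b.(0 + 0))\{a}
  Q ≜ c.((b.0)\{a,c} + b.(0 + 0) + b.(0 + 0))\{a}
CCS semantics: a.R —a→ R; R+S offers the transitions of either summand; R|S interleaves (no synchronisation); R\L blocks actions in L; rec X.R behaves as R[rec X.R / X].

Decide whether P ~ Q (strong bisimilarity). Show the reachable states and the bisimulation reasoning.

Reachable graph of P (4 states):
  s0 = c.((b.0)\{a,c} + b.(0 + 0))\{a} has moves —c→ s1
  s1 = ((b.0)\{a,c} + b.(0 + 0))\{a} has moves —b→ s2, —b→ s3
  s2 = (0 + 0)\{a} has moves stopped
  s3 = 0\{a,c}\{a} has moves stopped
Reachable graph of Q (4 states):
  t0 = c.((b.0)\{a,c} + b.(0 + 0) + b.(0 + 0))\{a} has moves —c→ t1
  t1 = ((b.0)\{a,c} + b.(0 + 0) + b.(0 + 0))\{a} has moves —b→ t2, —b→ t3
  t2 = (0 + 0)\{a} has moves stopped
  t3 = 0\{a,c}\{a} has moves stopped
Partition-refinement fixed point:
  B0 = {s0, t0}
  B1 = {s1, t1}
  B2 = {s2, s3, t2, t3}
s0 ∈ B0, t0 ∈ B0 → same block

bisimilar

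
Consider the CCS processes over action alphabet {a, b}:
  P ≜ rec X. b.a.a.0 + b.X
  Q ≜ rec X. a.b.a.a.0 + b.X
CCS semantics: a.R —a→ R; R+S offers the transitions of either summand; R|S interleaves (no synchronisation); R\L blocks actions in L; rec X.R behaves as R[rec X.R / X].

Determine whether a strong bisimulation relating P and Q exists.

LTS(P): 4 reachable states
  m0 = rec X. b.a.a.0 + b.X | =b=> m0, =b=> m1
  m1 = a.a.0 | =a=> m2
  m2 = a.0 | =a=> m3
  m3 = 0 | (no moves)
LTS(Q): 5 reachable states
  n0 = rec X. a.b.a.a.0 + b.X | =a=> n1, =b=> n0
  n1 = b.a.a.0 | =b=> n2
  n2 = a.a.0 | =a=> n3
  n3 = a.0 | =a=> n4
  n4 = 0 | (no moves)
Partition-refinement fixed point:
  B0 = {m0}
  B1 = {m1, n2}
  B2 = {m2, n3}
  B3 = {m3, n4}
  B4 = {n0}
  B5 = {n1}
m0 ∈ B0, n0 ∈ B4 → different blocks

not bisimilar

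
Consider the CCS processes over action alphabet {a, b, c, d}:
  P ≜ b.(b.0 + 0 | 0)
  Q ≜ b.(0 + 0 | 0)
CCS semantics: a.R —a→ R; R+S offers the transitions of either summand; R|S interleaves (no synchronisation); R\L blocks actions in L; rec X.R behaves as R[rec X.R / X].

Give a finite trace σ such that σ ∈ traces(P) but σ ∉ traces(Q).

LTS(P): 3 reachable states
  u0 = b.(b.0 + 0 | 0) has moves --b--▸ u1
  u1 = b.0 + 0 | 0 has moves --b--▸ u2
  u2 = 0 has moves ∅
LTS(Q): 2 reachable states
  v0 = b.(0 + 0 | 0) has moves --b--▸ v1
  v1 = 0 + 0 | 0 has moves ∅
Executing bb from P (initial set {u0}):
  after b @ step 1: {u1}
  after b @ step 2: {u2}
  — P admits the full trace.
Executing bb from Q (initial set {v0}):
  after b @ step 1: {v1}
  after b @ step 2: no successor for Q

bb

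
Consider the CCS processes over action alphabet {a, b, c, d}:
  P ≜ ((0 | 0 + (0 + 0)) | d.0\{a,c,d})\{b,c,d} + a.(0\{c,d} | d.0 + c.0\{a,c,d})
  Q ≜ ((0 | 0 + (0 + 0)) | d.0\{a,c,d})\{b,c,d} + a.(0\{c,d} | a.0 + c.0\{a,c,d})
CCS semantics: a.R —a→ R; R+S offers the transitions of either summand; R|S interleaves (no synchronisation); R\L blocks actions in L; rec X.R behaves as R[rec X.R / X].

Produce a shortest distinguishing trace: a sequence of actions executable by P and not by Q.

ad

P's transition system — 4 states:
  m0 = ((0 | 0 + (0 + 0)) | d.0\{a,c,d})\{b,c,d} + a.(0\{c,d} | d.0 + c.0\{a,c,d}) | —a→ m1
  m1 = 0\{c,d} | d.0 + c.0\{a,c,d} | —c→ m2, —d→ m3
  m2 = 0\{a,c,d} | ·
  m3 = 0\{c,d} | 0 | ·
Q's transition system — 4 states:
  n0 = ((0 | 0 + (0 + 0)) | d.0\{a,c,d})\{b,c,d} + a.(0\{c,d} | a.0 + c.0\{a,c,d}) | —a→ n1
  n1 = 0\{c,d} | a.0 + c.0\{a,c,d} | —a→ n2, —c→ n3
  n2 = 0\{c,d} | 0 | ·
  n3 = 0\{a,c,d} | ·
Executing ad from P (initial set {m0}):
  after a @ step 1: {m1}
  after d @ step 2: {m3}
  — P admits the full trace.
Executing ad from Q (initial set {n0}):
  after a @ step 1: {n1}
  after d @ step 2: ∅ (Q stuck)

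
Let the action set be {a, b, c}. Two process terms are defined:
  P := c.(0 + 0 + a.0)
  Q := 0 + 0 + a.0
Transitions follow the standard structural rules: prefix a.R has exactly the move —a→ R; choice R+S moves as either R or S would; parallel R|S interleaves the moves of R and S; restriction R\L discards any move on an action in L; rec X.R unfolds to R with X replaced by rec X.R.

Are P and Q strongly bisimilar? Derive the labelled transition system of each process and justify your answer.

Reachable graph of P (3 states):
  u0 = c.(0 + 0 + a.0) :: --c--▸ u1
  u1 = 0 + 0 + a.0 :: --a--▸ u2
  u2 = 0 :: ·
Reachable graph of Q (2 states):
  v0 = 0 + 0 + a.0 :: --a--▸ v1
  v1 = 0 :: ·
Bisimilarity quotient blocks:
  B0 = {u0}
  B1 = {u1, v0}
  B2 = {u2, v1}
u0 ∈ B0, v0 ∈ B1 → different blocks

not bisimilar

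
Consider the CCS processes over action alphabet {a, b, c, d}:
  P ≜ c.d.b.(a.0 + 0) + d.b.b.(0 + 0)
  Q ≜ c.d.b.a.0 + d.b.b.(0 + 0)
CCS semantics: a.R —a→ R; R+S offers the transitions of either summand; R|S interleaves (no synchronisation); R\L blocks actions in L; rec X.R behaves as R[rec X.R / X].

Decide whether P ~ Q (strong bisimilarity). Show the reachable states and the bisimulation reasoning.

YES

P's transition system — 8 states:
  p0 = c.d.b.(a.0 + 0) + d.b.b.(0 + 0) :: ··c··> p1, ··d··> p2
  p1 = d.b.(a.0 + 0) :: ··d··> p3
  p2 = b.b.(0 + 0) :: ··b··> p4
  p3 = b.(a.0 + 0) :: ··b··> p5
  p4 = b.(0 + 0) :: ··b··> p6
  p5 = a.0 + 0 :: ··a··> p7
  p6 = 0 + 0 :: ∅
  p7 = 0 :: ∅
Q's transition system — 8 states:
  q0 = c.d.b.a.0 + d.b.b.(0 + 0) :: ··c··> q1, ··d··> q2
  q1 = d.b.a.0 :: ··d··> q3
  q2 = b.b.(0 + 0) :: ··b··> q4
  q3 = b.a.0 :: ··b··> q5
  q4 = b.(0 + 0) :: ··b··> q6
  q5 = a.0 :: ··a··> q7
  q6 = 0 + 0 :: ∅
  q7 = 0 :: ∅
Coarsest stable partition (strong bisimilarity classes):
  B0 = {p0, q0}
  B1 = {p2, q2}
  B2 = {p4, q4}
  B3 = {p6, p7, q6, q7}
  B4 = {p1, q1}
  B5 = {p3, q3}
  B6 = {p5, q5}
p0 ∈ B0, q0 ∈ B0 → same block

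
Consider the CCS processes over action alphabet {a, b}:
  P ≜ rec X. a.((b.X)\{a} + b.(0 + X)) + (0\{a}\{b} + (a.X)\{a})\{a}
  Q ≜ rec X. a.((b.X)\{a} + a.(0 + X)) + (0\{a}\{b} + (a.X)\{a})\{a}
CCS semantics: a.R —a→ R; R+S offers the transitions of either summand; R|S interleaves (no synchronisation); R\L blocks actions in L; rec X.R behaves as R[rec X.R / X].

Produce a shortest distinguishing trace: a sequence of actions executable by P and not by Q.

aba

LTS(P): 4 reachable states
  s0 = rec X. a.((b.X)\{a} + b.(0 + X)) + (0\{a}\{b} + (a.X)\{a})\{a} has moves =a=> s1
  s1 = (b.(rec X. a.((b.X)\{a} + b.(0 + X)) + (0\{a}\{b} + (a.X)\{a})\{a}))\{a} + b.(0 + (rec X. a.((b.X)\{a} + b.(0 + X)) + (0\{a}\{b} + (a.X)\{a})\{a})) has moves =b=> s2, =b=> s3
  s2 = (rec X. a.((b.X)\{a} + b.(0 + X)) + (0\{a}\{b} + (a.X)\{a})\{a})\{a} has moves ·
  s3 = 0 + (rec X. a.((b.X)\{a} + b.(0 + X)) + (0\{a}\{b} + (a.X)\{a})\{a}) has moves =a=> s1
LTS(Q): 4 reachable states
  t0 = rec X. a.((b.X)\{a} + a.(0 + X)) + (0\{a}\{b} + (a.X)\{a})\{a} has moves =a=> t1
  t1 = (b.(rec X. a.((b.X)\{a} + a.(0 + X)) + (0\{a}\{b} + (a.X)\{a})\{a}))\{a} + a.(0 + (rec X. a.((b.X)\{a} + a.(0 + X)) + (0\{a}\{b} + (a.X)\{a})\{a})) has moves =a=> t2, =b=> t3
  t2 = 0 + (rec X. a.((b.X)\{a} + a.(0 + X)) + (0\{a}\{b} + (a.X)\{a})\{a}) has moves =a=> t1
  t3 = (rec X. a.((b.X)\{a} + a.(0 + X)) + (0\{a}\{b} + (a.X)\{a})\{a})\{a} has moves ·
Run σ = ⟨aba⟩ on P: start {s0}
  step 1 (a): {s1}
  step 2 (b): {s2, s3}
  step 3 (a): {s1}
  ✓ P
Run σ = ⟨aba⟩ on Q: start {t0}
  step 1 (a): {t1}
  step 2 (b): {t3}
  step 3 (a): no successor for Q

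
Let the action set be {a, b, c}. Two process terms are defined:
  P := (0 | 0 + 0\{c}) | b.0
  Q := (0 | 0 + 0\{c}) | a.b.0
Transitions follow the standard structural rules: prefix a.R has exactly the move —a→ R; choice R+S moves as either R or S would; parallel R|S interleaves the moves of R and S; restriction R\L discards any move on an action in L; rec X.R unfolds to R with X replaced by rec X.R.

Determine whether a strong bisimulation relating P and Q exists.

NO

LTS(P): 2 reachable states
  u0 = (0 | 0 + 0\{c}) | b.0 ⊢ =b=> u1
  u1 = (0 | 0 + 0\{c}) | 0 ⊢ (no moves)
LTS(Q): 3 reachable states
  v0 = (0 | 0 + 0\{c}) | a.b.0 ⊢ =a=> v1
  v1 = (0 | 0 + 0\{c}) | b.0 ⊢ =b=> v2
  v2 = (0 | 0 + 0\{c}) | 0 ⊢ (no moves)
Bisimilarity quotient blocks:
  B0 = {u0, v1}
  B1 = {u1, v2}
  B2 = {v0}
u0 ∈ B0, v0 ∈ B2 → different blocks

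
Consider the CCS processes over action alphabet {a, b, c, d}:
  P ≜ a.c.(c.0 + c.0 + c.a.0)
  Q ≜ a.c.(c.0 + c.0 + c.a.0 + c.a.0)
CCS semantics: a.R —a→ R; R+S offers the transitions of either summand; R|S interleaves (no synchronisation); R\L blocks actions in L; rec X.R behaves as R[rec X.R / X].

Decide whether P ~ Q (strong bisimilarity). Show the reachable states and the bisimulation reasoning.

P's transition system — 5 states:
  m0 = a.c.(c.0 + c.0 + c.a.0) has moves =a=> m1
  m1 = c.(c.0 + c.0 + c.a.0) has moves =c=> m2
  m2 = c.0 + c.0 + c.a.0 has moves =c=> m3, =c=> m4
  m3 = 0 has moves ·
  m4 = a.0 has moves =a=> m3
Q's transition system — 5 states:
  n0 = a.c.(c.0 + c.0 + c.a.0 + c.a.0) has moves =a=> n1
  n1 = c.(c.0 + c.0 + c.a.0 + c.a.0) has moves =c=> n2
  n2 = c.0 + c.0 + c.a.0 + c.a.0 has moves =c=> n3, =c=> n4
  n3 = 0 has moves ·
  n4 = a.0 has moves =a=> n3
Partition-refinement fixed point:
  B0 = {m0, n0}
  B1 = {m1, n1}
  B2 = {m2, n2}
  B3 = {m4, n4}
  B4 = {m3, n3}
m0 ∈ B0, n0 ∈ B0 → same block

bisimilar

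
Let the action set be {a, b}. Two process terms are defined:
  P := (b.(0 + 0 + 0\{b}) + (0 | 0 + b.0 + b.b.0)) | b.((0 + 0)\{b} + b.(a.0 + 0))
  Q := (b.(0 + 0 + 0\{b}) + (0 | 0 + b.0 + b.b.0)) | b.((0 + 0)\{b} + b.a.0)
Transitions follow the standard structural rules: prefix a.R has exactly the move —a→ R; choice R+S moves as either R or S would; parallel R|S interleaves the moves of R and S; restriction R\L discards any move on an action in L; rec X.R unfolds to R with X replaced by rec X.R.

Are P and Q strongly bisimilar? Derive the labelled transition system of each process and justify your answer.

P ~ Q

LTS(P): 16 reachable states
  m0 = (b.(0 + 0 + 0\{b}) + (0 | 0 + b.0 + b.b.0)) | b.((0 + 0)\{b} + b.(a.0 + 0)) → =b=> m1, =b=> m2, =b=> m3, =b=> m4
  m1 = (0 + 0 + 0\{b}) | b.((0 + 0)\{b} + b.(a.0 + 0)) → =b=> m5
  m2 = (b.(0 + 0 + 0\{b}) + (0 | 0 + b.0 + b.b.0)) | ((0 + 0)\{b} + b.(a.0 + 0)) → =b=> m5, =b=> m6, =b=> m7, =b=> m8
  m3 = 0 | b.((0 + 0)\{b} + b.(a.0 + 0)) → =b=> m7
  m4 = b.0 | b.((0 + 0)\{b} + b.(a.0 + 0)) → =b=> m3, =b=> m8
  m5 = (0 + 0 + 0\{b}) | ((0 + 0)\{b} + b.(a.0 + 0)) → =b=> m9
  m6 = (b.(0 + 0 + 0\{b}) + (0 | 0 + b.0 + b.b.0)) | (a.0 + 0) → =a=> m10, =b=> m11, =b=> m12, =b=> m9
  m7 = 0 | ((0 + 0)\{b} + b.(a.0 + 0)) → =b=> m11
  m8 = b.0 | ((0 + 0)\{b} + b.(a.0 + 0)) → =b=> m12, =b=> m7
  m9 = (0 + 0 + 0\{b}) | (a.0 + 0) → =a=> m13
  m10 = (b.(0 + 0 + 0\{b}) + (0 | 0 + b.0 + b.b.0)) | 0 → =b=> m13, =b=> m14, =b=> m15
  m11 = 0 | (a.0 + 0) → =a=> m14
  m12 = b.0 | (a.0 + 0) → =a=> m15, =b=> m11
  m13 = (0 + 0 + 0\{b}) | 0 → ∅
  m14 = 0 | 0 → ∅
  m15 = b.0 | 0 → =b=> m14
LTS(Q): 16 reachable states
  n0 = (b.(0 + 0 + 0\{b}) + (0 | 0 + b.0 + b.b.0)) | b.((0 + 0)\{b} + b.a.0) → =b=> n1, =b=> n2, =b=> n3, =b=> n4
  n1 = (0 + 0 + 0\{b}) | b.((0 + 0)\{b} + b.a.0) → =b=> n5
  n2 = (b.(0 + 0 + 0\{b}) + (0 | 0 + b.0 + b.b.0)) | ((0 + 0)\{b} + b.a.0) → =b=> n5, =b=> n6, =b=> n7, =b=> n8
  n3 = 0 | b.((0 + 0)\{b} + b.a.0) → =b=> n7
  n4 = b.0 | b.((0 + 0)\{b} + b.a.0) → =b=> n3, =b=> n8
  n5 = (0 + 0 + 0\{b}) | ((0 + 0)\{b} + b.a.0) → =b=> n9
  n6 = (b.(0 + 0 + 0\{b}) + (0 | 0 + b.0 + b.b.0)) | a.0 → =a=> n10, =b=> n11, =b=> n12, =b=> n9
  n7 = 0 | ((0 + 0)\{b} + b.a.0) → =b=> n11
  n8 = b.0 | ((0 + 0)\{b} + b.a.0) → =b=> n12, =b=> n7
  n9 = (0 + 0 + 0\{b}) | a.0 → =a=> n13
  n10 = (b.(0 + 0 + 0\{b}) + (0 | 0 + b.0 + b.b.0)) | 0 → =b=> n13, =b=> n14, =b=> n15
  n11 = 0 | a.0 → =a=> n14
  n12 = b.0 | a.0 → =a=> n15, =b=> n11
  n13 = (0 + 0 + 0\{b}) | 0 → ∅
  n14 = 0 | 0 → ∅
  n15 = b.0 | 0 → =b=> n14
Bisimilarity quotient blocks:
  B0 = {m0, n0}
  B1 = {m2, n2}
  B2 = {m6, n6}
  B3 = {m12, n12}
  B4 = {m11, m9, n11, n9}
  B5 = {m13, m14, n13, n14}
  B6 = {m15, n15}
  B7 = {m10, n10}
  B8 = {m8, n8}
  B9 = {m5, m7, n5, n7}
  B10 = {m4, n4}
  B11 = {m1, m3, n1, n3}
m0 ∈ B0, n0 ∈ B0 → same block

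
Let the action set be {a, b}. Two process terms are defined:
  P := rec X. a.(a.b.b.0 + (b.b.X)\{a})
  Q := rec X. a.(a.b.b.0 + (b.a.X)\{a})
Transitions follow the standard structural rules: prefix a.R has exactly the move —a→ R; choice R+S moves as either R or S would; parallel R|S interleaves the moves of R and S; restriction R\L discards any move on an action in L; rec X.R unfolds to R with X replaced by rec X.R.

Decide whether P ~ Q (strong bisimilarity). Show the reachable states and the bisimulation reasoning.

P ≁ Q

Reachable graph of P (7 states):
  m0 = rec X. a.(a.b.b.0 + (b.b.X)\{a}) → —a→ m1
  m1 = a.b.b.0 + (b.b.(rec X. a.(a.b.b.0 + (b.b.X)\{a})))\{a} → —a→ m2, —b→ m3
  m2 = b.b.0 → —b→ m4
  m3 = (b.(rec X. a.(a.b.b.0 + (b.b.X)\{a})))\{a} → —b→ m5
  m4 = b.0 → —b→ m6
  m5 = (rec X. a.(a.b.b.0 + (b.b.X)\{a}))\{a} → (no moves)
  m6 = 0 → (no moves)
Reachable graph of Q (6 states):
  n0 = rec X. a.(a.b.b.0 + (b.a.X)\{a}) → —a→ n1
  n1 = a.b.b.0 + (b.a.(rec X. a.(a.b.b.0 + (b.a.X)\{a})))\{a} → —a→ n2, —b→ n3
  n2 = b.b.0 → —b→ n4
  n3 = (a.(rec X. a.(a.b.b.0 + (b.a.X)\{a})))\{a} → (no moves)
  n4 = b.0 → —b→ n5
  n5 = 0 → (no moves)
Partition-refinement fixed point:
  B0 = {m0}
  B1 = {m1}
  B2 = {m3, m4, n4}
  B3 = {m5, m6, n3, n5}
  B4 = {m2, n2}
  B5 = {n0}
  B6 = {n1}
m0 ∈ B0, n0 ∈ B5 → different blocks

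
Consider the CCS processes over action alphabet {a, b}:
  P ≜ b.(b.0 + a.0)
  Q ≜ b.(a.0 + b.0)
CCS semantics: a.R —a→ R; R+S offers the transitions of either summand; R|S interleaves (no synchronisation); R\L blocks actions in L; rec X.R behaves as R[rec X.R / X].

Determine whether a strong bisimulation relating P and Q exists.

P's transition system — 3 states:
  m0 = b.(b.0 + a.0) ⊢ --b--▸ m1
  m1 = b.0 + a.0 ⊢ --a--▸ m2, --b--▸ m2
  m2 = 0 ⊢ ∅
Q's transition system — 3 states:
  n0 = b.(a.0 + b.0) ⊢ --b--▸ n1
  n1 = a.0 + b.0 ⊢ --a--▸ n2, --b--▸ n2
  n2 = 0 ⊢ ∅
Bisimilarity quotient blocks:
  B0 = {m0, n0}
  B1 = {m1, n1}
  B2 = {m2, n2}
m0 ∈ B0, n0 ∈ B0 → same block

bisimilar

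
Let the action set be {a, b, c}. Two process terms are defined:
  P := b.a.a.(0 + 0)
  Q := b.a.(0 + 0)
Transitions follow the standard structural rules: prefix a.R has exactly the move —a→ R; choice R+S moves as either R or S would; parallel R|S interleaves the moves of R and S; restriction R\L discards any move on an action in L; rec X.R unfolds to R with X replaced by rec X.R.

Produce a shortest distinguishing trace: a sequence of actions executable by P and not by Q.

baa

P's transition system — 4 states:
  m0 = b.a.a.(0 + 0) ⊢ =b=> m1
  m1 = a.a.(0 + 0) ⊢ =a=> m2
  m2 = a.(0 + 0) ⊢ =a=> m3
  m3 = 0 + 0 ⊢ ·
Q's transition system — 3 states:
  n0 = b.a.(0 + 0) ⊢ =b=> n1
  n1 = a.(0 + 0) ⊢ =a=> n2
  n2 = 0 + 0 ⊢ ·
Run σ = ⟨baa⟩ on P: start {m0}
  [1] b ⇒ {m1}
  [2] a ⇒ {m2}
  [3] a ⇒ {m3}
  P completes σ.
Run σ = ⟨baa⟩ on Q: start {n0}
  [1] b ⇒ {n1}
  [2] a ⇒ {n2}
  [3] a ⇒ ∅  — Q cannot continue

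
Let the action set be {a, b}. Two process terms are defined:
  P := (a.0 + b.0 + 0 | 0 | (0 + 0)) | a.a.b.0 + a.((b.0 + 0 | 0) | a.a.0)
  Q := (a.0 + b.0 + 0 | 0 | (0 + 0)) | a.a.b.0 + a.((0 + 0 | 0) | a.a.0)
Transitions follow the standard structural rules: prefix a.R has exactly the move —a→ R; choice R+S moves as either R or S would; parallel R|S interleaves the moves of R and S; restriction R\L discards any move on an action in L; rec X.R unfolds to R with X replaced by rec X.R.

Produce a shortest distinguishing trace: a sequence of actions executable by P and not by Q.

Reachable graph of P (13 states):
  m0 = (a.0 + b.0 + 0 | 0 | (0 + 0)) | a.a.b.0 + a.((b.0 + 0 | 0) | a.a.0) → —a→ m1, —a→ m2, —a→ m3, —b→ m3
  m1 = (a.0 + b.0 + 0 | 0 | (0 + 0)) | a.b.0 → —a→ m4, —a→ m5, —b→ m5
  m2 = (b.0 + 0 | 0) | a.a.0 → —a→ m6, —b→ m7
  m3 = 0 | a.a.b.0 → —a→ m5
  m4 = (a.0 + b.0 + 0 | 0 | (0 + 0)) | b.0 → —a→ m8, —b→ m8, —b→ m9
  m5 = 0 | a.b.0 → —a→ m8
  m6 = (b.0 + 0 | 0) | a.0 → —a→ m10, —b→ m11
  m7 = 0 | a.a.0 → —a→ m11
  m8 = 0 | b.0 → —b→ m12
  m9 = (a.0 + b.0 + 0 | 0 | (0 + 0)) | 0 → —a→ m12, —b→ m12
  m10 = (b.0 + 0 | 0) | 0 → —b→ m12
  m11 = 0 | a.0 → —a→ m12
  m12 = 0 | 0 → ·
Reachable graph of Q (11 states):
  n0 = (a.0 + b.0 + 0 | 0 | (0 + 0)) | a.a.b.0 + a.((0 + 0 | 0) | a.a.0) → —a→ n1, —a→ n2, —a→ n3, —b→ n3
  n1 = (0 + 0 | 0) | a.a.0 → —a→ n4
  n2 = (a.0 + b.0 + 0 | 0 | (0 + 0)) | a.b.0 → —a→ n5, —a→ n6, —b→ n6
  n3 = 0 | a.a.b.0 → —a→ n6
  n4 = (0 + 0 | 0) | a.0 → —a→ n7
  n5 = (a.0 + b.0 + 0 | 0 | (0 + 0)) | b.0 → —a→ n8, —b→ n8, —b→ n9
  n6 = 0 | a.b.0 → —a→ n8
  n7 = (0 + 0 | 0) | 0 → ·
  n8 = 0 | b.0 → —b→ n10
  n9 = (a.0 + b.0 + 0 | 0 | (0 + 0)) | 0 → —a→ n10, —b→ n10
  n10 = 0 | 0 → ·
Trace ⟨abaa⟩ through P, begin at {m0}:
  [1] a ⇒ {m1, m2, m3}
  [2] b ⇒ {m5, m7}
  [3] a ⇒ {m11, m8}
  [4] a ⇒ {m12}
  — P admits the full trace.
Trace ⟨abaa⟩ through Q, begin at {n0}:
  [1] a ⇒ {n1, n2, n3}
  [2] b ⇒ {n6}
  [3] a ⇒ {n8}
  [4] a ⇒ ∅ (Q stuck)

abaa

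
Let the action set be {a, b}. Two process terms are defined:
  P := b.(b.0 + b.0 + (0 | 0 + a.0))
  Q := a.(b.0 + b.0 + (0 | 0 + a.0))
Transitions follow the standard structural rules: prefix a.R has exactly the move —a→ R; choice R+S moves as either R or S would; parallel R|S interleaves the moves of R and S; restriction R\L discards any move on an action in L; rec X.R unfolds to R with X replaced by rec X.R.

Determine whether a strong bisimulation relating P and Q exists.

Reachable graph of P (3 states):
  m0 = b.(b.0 + b.0 + (0 | 0 + a.0)) :: —b→ m1
  m1 = b.0 + b.0 + (0 | 0 + a.0) :: —a→ m2, —b→ m2
  m2 = 0 :: deadlocked
Reachable graph of Q (3 states):
  n0 = a.(b.0 + b.0 + (0 | 0 + a.0)) :: —a→ n1
  n1 = b.0 + b.0 + (0 | 0 + a.0) :: —a→ n2, —b→ n2
  n2 = 0 :: deadlocked
Bisimilarity quotient blocks:
  B0 = {m0}
  B1 = {m1, n1}
  B2 = {m2, n2}
  B3 = {n0}
m0 ∈ B0, n0 ∈ B3 → different blocks

NO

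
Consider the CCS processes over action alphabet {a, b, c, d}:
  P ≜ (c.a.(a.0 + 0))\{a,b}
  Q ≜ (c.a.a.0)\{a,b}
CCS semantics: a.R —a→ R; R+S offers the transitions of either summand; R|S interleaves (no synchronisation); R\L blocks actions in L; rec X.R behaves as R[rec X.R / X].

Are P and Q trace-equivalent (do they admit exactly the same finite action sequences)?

LTS(P): 2 reachable states
  p0 = (c.a.(a.0 + 0))\{a,b} → -c-> p1
  p1 = (a.(a.0 + 0))\{a,b} → stopped
LTS(Q): 2 reachable states
  q0 = (c.a.a.0)\{a,b} → -c-> q1
  q1 = (a.a.0)\{a,b} → stopped
Partition-refinement fixed point:
  B0 = {p0, q0}
  B1 = {p1, q1}
p0 ∈ B0, q0 ∈ B0 → same block
Bisimilar ⇒ trace-equivalent.

trace-equivalent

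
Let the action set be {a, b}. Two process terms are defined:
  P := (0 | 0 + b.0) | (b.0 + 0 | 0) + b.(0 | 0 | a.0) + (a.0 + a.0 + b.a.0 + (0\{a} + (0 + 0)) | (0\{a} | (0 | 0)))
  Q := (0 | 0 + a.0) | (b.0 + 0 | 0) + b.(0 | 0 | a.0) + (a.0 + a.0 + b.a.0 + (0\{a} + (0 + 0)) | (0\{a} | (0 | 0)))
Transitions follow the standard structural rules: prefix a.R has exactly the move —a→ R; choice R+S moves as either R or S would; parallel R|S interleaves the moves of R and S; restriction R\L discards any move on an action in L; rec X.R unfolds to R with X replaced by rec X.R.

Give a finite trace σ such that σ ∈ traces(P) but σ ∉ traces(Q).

bb

Reachable graph of P (8 states):
  u0 = (0 | 0 + b.0) | (b.0 + 0 | 0) + b.(0 | 0 | a.0) + (a.0 + a.0 + b.a.0 + (0\{a} + (0 + 0)) | (0\{a} | (0 | 0))) ⊢ -a-> u1, -b-> u2, -b-> u3, -b-> u4, -b-> u5
  u1 = 0 ⊢ ∅
  u2 = (0 | 0 + b.0) | 0 ⊢ -b-> u6
  u3 = 0 | (b.0 + 0 | 0) ⊢ -b-> u6
  u4 = 0 | 0 | a.0 ⊢ -a-> u7
  u5 = a.0 ⊢ -a-> u1
  u6 = 0 | 0 ⊢ ∅
  u7 = 0 | 0 | 0 ⊢ ∅
Reachable graph of Q (8 states):
  v0 = (0 | 0 + a.0) | (b.0 + 0 | 0) + b.(0 | 0 | a.0) + (a.0 + a.0 + b.a.0 + (0\{a} + (0 + 0)) | (0\{a} | (0 | 0))) ⊢ -a-> v1, -a-> v2, -b-> v3, -b-> v4, -b-> v5
  v1 = 0 ⊢ ∅
  v2 = 0 | (b.0 + 0 | 0) ⊢ -b-> v6
  v3 = (0 | 0 + a.0) | 0 ⊢ -a-> v6
  v4 = 0 | 0 | a.0 ⊢ -a-> v7
  v5 = a.0 ⊢ -a-> v1
  v6 = 0 | 0 ⊢ ∅
  v7 = 0 | 0 | 0 ⊢ ∅
Trace ⟨bb⟩ through P, begin at {u0}:
  after b @ step 1: {u2, u3, u4, u5}
  after b @ step 2: {u6}
  ✓ P
Trace ⟨bb⟩ through Q, begin at {v0}:
  after b @ step 1: {v3, v4, v5}
  after b @ step 2: ∅  — Q cannot continue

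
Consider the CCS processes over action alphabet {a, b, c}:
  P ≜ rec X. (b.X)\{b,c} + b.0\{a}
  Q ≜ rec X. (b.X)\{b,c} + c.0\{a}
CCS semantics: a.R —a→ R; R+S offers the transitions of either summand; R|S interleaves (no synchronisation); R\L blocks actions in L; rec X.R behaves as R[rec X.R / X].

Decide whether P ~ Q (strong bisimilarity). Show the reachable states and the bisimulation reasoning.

LTS(P): 2 reachable states
  p0 = rec X. (b.X)\{b,c} + b.0\{a} | --b--▸ p1
  p1 = 0\{a} | stopped
LTS(Q): 2 reachable states
  q0 = rec X. (b.X)\{b,c} + c.0\{a} | --c--▸ q1
  q1 = 0\{a} | stopped
Partition-refinement fixed point:
  B0 = {p0}
  B1 = {p1, q1}
  B2 = {q0}
p0 ∈ B0, q0 ∈ B2 → different blocks

NO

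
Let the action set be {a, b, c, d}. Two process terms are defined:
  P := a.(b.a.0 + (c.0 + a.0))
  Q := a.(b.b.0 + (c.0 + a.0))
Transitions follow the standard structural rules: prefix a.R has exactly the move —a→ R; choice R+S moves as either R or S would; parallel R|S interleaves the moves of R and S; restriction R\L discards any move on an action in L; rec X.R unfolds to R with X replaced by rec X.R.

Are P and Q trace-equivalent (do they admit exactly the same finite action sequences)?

Reachable graph of P (4 states):
  u0 = a.(b.a.0 + (c.0 + a.0)) has moves --a--▸ u1
  u1 = b.a.0 + (c.0 + a.0) has moves --a--▸ u2, --b--▸ u3, --c--▸ u2
  u2 = 0 has moves stopped
  u3 = a.0 has moves --a--▸ u2
Reachable graph of Q (4 states):
  v0 = a.(b.b.0 + (c.0 + a.0)) has moves --a--▸ v1
  v1 = b.b.0 + (c.0 + a.0) has moves --a--▸ v2, --b--▸ v3, --c--▸ v2
  v2 = 0 has moves stopped
  v3 = b.0 has moves --b--▸ v2
Run σ = ⟨aba⟩ on P: start {u0}
  [1] a ⇒ {u1}
  [2] b ⇒ {u3}
  [3] a ⇒ {u2}
  — P admits the full trace.
Run σ = ⟨aba⟩ on Q: start {v0}
  [1] a ⇒ {v1}
  [2] b ⇒ {v3}
  [3] a ⇒ ∅  — Q cannot continue

trace-distinct — witness ⟨aba⟩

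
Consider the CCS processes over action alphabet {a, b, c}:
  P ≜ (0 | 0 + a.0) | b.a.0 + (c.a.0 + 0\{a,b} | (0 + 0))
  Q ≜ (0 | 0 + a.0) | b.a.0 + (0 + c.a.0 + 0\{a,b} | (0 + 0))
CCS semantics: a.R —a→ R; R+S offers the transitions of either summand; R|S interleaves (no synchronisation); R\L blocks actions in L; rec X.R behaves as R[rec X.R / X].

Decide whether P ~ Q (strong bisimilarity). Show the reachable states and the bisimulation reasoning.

P's transition system — 8 states:
  m0 = (0 | 0 + a.0) | b.a.0 + (c.a.0 + 0\{a,b} | (0 + 0)) has moves -a-> m1, -b-> m2, -c-> m3
  m1 = 0 | b.a.0 has moves -b-> m4
  m2 = (0 | 0 + a.0) | a.0 has moves -a-> m4, -a-> m5
  m3 = a.0 has moves -a-> m6
  m4 = 0 | a.0 has moves -a-> m7
  m5 = (0 | 0 + a.0) | 0 has moves -a-> m7
  m6 = 0 has moves stopped
  m7 = 0 | 0 has moves stopped
Q's transition system — 8 states:
  n0 = (0 | 0 + a.0) | b.a.0 + (0 + c.a.0 + 0\{a,b} | (0 + 0)) has moves -a-> n1, -b-> n2, -c-> n3
  n1 = 0 | b.a.0 has moves -b-> n4
  n2 = (0 | 0 + a.0) | a.0 has moves -a-> n4, -a-> n5
  n3 = a.0 has moves -a-> n6
  n4 = 0 | a.0 has moves -a-> n7
  n5 = (0 | 0 + a.0) | 0 has moves -a-> n7
  n6 = 0 has moves stopped
  n7 = 0 | 0 has moves stopped
Bisimilarity quotient blocks:
  B0 = {m0, n0}
  B1 = {m1, n1}
  B2 = {m3, m4, m5, n3, n4, n5}
  B3 = {m6, m7, n6, n7}
  B4 = {m2, n2}
m0 ∈ B0, n0 ∈ B0 → same block

P ~ Q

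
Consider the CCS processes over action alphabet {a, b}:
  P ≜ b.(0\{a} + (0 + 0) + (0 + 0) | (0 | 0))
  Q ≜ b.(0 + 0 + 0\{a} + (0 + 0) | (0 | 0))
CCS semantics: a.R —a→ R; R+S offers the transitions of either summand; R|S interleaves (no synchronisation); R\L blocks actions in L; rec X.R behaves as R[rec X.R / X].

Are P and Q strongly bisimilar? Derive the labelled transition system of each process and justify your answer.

YES

Reachable graph of P (2 states):
  u0 = b.(0\{a} + (0 + 0) + (0 + 0) | (0 | 0)) ⊢ -b-> u1
  u1 = 0\{a} + (0 + 0) + (0 + 0) | (0 | 0) ⊢ (no moves)
Reachable graph of Q (2 states):
  v0 = b.(0 + 0 + 0\{a} + (0 + 0) | (0 | 0)) ⊢ -b-> v1
  v1 = 0 + 0 + 0\{a} + (0 + 0) | (0 | 0) ⊢ (no moves)
Bisimilarity quotient blocks:
  B0 = {u0, v0}
  B1 = {u1, v1}
u0 ∈ B0, v0 ∈ B0 → same block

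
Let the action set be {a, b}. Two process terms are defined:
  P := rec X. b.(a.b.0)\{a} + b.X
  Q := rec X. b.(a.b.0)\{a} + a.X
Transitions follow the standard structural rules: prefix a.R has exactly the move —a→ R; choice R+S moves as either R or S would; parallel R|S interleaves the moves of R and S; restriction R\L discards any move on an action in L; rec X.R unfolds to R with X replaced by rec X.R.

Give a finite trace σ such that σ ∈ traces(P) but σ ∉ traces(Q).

LTS(P): 2 reachable states
  s0 = rec X. b.(a.b.0)\{a} + b.X | -b-> s0, -b-> s1
  s1 = (a.b.0)\{a} | ∅
LTS(Q): 2 reachable states
  t0 = rec X. b.(a.b.0)\{a} + a.X | -a-> t0, -b-> t1
  t1 = (a.b.0)\{a} | ∅
Run σ = ⟨bb⟩ on P: start {s0}
  [1] b ⇒ {s0, s1}
  [2] b ⇒ {s0, s1}
  ✓ P
Run σ = ⟨bb⟩ on Q: start {t0}
  [1] b ⇒ {t1}
  [2] b ⇒ no successor for Q

bb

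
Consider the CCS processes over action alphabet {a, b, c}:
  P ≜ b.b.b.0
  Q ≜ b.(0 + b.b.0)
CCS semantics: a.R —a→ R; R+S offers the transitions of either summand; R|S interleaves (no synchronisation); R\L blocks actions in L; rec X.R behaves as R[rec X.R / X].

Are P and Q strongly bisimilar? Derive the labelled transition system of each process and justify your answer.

P ~ Q

Reachable graph of P (4 states):
  m0 = b.b.b.0 | --b--▸ m1
  m1 = b.b.0 | --b--▸ m2
  m2 = b.0 | --b--▸ m3
  m3 = 0 | stopped
Reachable graph of Q (4 states):
  n0 = b.(0 + b.b.0) | --b--▸ n1
  n1 = 0 + b.b.0 | --b--▸ n2
  n2 = b.0 | --b--▸ n3
  n3 = 0 | stopped
Coarsest stable partition (strong bisimilarity classes):
  B0 = {m0, n0}
  B1 = {m1, n1}
  B2 = {m2, n2}
  B3 = {m3, n3}
m0 ∈ B0, n0 ∈ B0 → same block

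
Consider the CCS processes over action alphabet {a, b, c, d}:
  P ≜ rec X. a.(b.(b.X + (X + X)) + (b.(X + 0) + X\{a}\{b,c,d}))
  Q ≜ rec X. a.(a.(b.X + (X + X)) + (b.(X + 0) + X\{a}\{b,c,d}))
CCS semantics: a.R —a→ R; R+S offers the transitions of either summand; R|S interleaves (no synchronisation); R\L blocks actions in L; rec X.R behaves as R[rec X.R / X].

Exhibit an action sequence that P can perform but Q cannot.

abb

Reachable graph of P (4 states):
  m0 = rec X. a.(b.(b.X + (X + X)) + (b.(X + 0) + X\{a}\{b,c,d})) ⊢ =a=> m1
  m1 = b.(b.(rec X. a.(b.(b.X + (X + X)) + (b.(X + 0) + X\{a}\{b,c,d}))) + ((rec X. a.(b.(b.X + (X + X)) + (b.(X + 0) + X\{a}\{b,c,d}))) + (rec X. a.(b.(b.X + (X + X)) + (b.(X + 0) + X\{a}\{b,c,d}))))) + (b.((rec X. a.(b.(b.X + (X + X)) + (b.(X + 0) + X\{a}\{b,c,d}))) + 0) + (rec X. a.(b.(b.X + (X + X)) + (b.(X + 0) + X\{a}\{b,c,d})))\{a}\{b,c,d}) ⊢ =b=> m2, =b=> m3
  m2 = (rec X. a.(b.(b.X + (X + X)) + (b.(X + 0) + X\{a}\{b,c,d}))) + 0 ⊢ =a=> m1
  m3 = b.(rec X. a.(b.(b.X + (X + X)) + (b.(X + 0) + X\{a}\{b,c,d}))) + ((rec X. a.(b.(b.X + (X + X)) + (b.(X + 0) + X\{a}\{b,c,d}))) + (rec X. a.(b.(b.X + (X + X)) + (b.(X + 0) + X\{a}\{b,c,d})))) ⊢ =a=> m1, =b=> m0
Reachable graph of Q (4 states):
  n0 = rec X. a.(a.(b.X + (X + X)) + (b.(X + 0) + X\{a}\{b,c,d})) ⊢ =a=> n1
  n1 = a.(b.(rec X. a.(a.(b.X + (X + X)) + (b.(X + 0) + X\{a}\{b,c,d}))) + ((rec X. a.(a.(b.X + (X + X)) + (b.(X + 0) + X\{a}\{b,c,d}))) + (rec X. a.(a.(b.X + (X + X)) + (b.(X + 0) + X\{a}\{b,c,d}))))) + (b.((rec X. a.(a.(b.X + (X + X)) + (b.(X + 0) + X\{a}\{b,c,d}))) + 0) + (rec X. a.(a.(b.X + (X + X)) + (b.(X + 0) + X\{a}\{b,c,d})))\{a}\{b,c,d}) ⊢ =a=> n2, =b=> n3
  n2 = b.(rec X. a.(a.(b.X + (X + X)) + (b.(X + 0) + X\{a}\{b,c,d}))) + ((rec X. a.(a.(b.X + (X + X)) + (b.(X + 0) + X\{a}\{b,c,d}))) + (rec X. a.(a.(b.X + (X + X)) + (b.(X + 0) + X\{a}\{b,c,d})))) ⊢ =a=> n1, =b=> n0
  n3 = (rec X. a.(a.(b.X + (X + X)) + (b.(X + 0) + X\{a}\{b,c,d}))) + 0 ⊢ =a=> n1
Trace ⟨abb⟩ through P, begin at {m0}:
  step 1 (a): {m1}
  step 2 (b): {m2, m3}
  step 3 (b): {m0}
  P completes σ.
Trace ⟨abb⟩ through Q, begin at {n0}:
  step 1 (a): {n1}
  step 2 (b): {n3}
  step 3 (b): no successor for Q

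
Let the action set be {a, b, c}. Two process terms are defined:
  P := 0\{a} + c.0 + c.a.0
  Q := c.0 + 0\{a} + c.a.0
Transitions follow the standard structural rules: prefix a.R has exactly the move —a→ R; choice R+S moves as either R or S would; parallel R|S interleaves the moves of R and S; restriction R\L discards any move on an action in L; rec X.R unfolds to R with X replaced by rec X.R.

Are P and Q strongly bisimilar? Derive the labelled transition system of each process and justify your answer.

P ~ Q

LTS(P): 3 reachable states
  m0 = 0\{a} + c.0 + c.a.0 | ··c··> m1, ··c··> m2
  m1 = 0 | (no moves)
  m2 = a.0 | ··a··> m1
LTS(Q): 3 reachable states
  n0 = c.0 + 0\{a} + c.a.0 | ··c··> n1, ··c··> n2
  n1 = 0 | (no moves)
  n2 = a.0 | ··a··> n1
Bisimilarity quotient blocks:
  B0 = {m0, n0}
  B1 = {m2, n2}
  B2 = {m1, n1}
m0 ∈ B0, n0 ∈ B0 → same block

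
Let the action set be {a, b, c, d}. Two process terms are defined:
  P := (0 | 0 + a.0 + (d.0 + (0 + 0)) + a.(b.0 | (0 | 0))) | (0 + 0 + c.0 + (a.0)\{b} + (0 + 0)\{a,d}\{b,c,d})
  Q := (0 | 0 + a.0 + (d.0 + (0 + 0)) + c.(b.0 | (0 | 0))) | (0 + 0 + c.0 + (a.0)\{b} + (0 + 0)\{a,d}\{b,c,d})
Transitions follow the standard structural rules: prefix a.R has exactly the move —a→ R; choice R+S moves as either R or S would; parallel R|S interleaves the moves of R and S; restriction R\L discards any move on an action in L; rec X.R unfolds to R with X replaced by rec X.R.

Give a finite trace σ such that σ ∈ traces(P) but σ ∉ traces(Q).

LTS(P): 12 reachable states
  p0 = (0 | 0 + a.0 + (d.0 + (0 + 0)) + a.(b.0 | (0 | 0))) | (0 + 0 + c.0 + (a.0)\{b} + (0 + 0)\{a,d}\{b,c,d}) ⊢ -a-> p1, -a-> p2, -a-> p3, -c-> p4, -d-> p2
  p1 = (0 | 0 + a.0 + (d.0 + (0 + 0)) + a.(b.0 | (0 | 0))) | 0\{b} ⊢ -a-> p5, -a-> p6, -d-> p5
  p2 = 0 | (0 + 0 + c.0 + (a.0)\{b} + (0 + 0)\{a,d}\{b,c,d}) ⊢ -a-> p5, -c-> p7
  p3 = b.0 | (0 | 0) | (0 + 0 + c.0 + (a.0)\{b} + (0 + 0)\{a,d}\{b,c,d}) ⊢ -a-> p6, -b-> p8, -c-> p9
  p4 = (0 | 0 + a.0 + (d.0 + (0 + 0)) + a.(b.0 | (0 | 0))) | 0 ⊢ -a-> p7, -a-> p9, -d-> p7
  p5 = 0 | 0\{b} ⊢ stopped
  p6 = b.0 | (0 | 0) | 0\{b} ⊢ -b-> p10
  p7 = 0 | 0 ⊢ stopped
  p8 = 0 | (0 | 0) | (0 + 0 + c.0 + (a.0)\{b} + (0 + 0)\{a,d}\{b,c,d}) ⊢ -a-> p10, -c-> p11
  p9 = b.0 | (0 | 0) | 0 ⊢ -b-> p11
  p10 = 0 | (0 | 0) | 0\{b} ⊢ stopped
  p11 = 0 | (0 | 0) | 0 ⊢ stopped
LTS(Q): 12 reachable states
  q0 = (0 | 0 + a.0 + (d.0 + (0 + 0)) + c.(b.0 | (0 | 0))) | (0 + 0 + c.0 + (a.0)\{b} + (0 + 0)\{a,d}\{b,c,d}) ⊢ -a-> q1, -a-> q2, -c-> q3, -c-> q4, -d-> q2
  q1 = (0 | 0 + a.0 + (d.0 + (0 + 0)) + c.(b.0 | (0 | 0))) | 0\{b} ⊢ -a-> q5, -c-> q6, -d-> q5
  q2 = 0 | (0 + 0 + c.0 + (a.0)\{b} + (0 + 0)\{a,d}\{b,c,d}) ⊢ -a-> q5, -c-> q7
  q3 = (0 | 0 + a.0 + (d.0 + (0 + 0)) + c.(b.0 | (0 | 0))) | 0 ⊢ -a-> q7, -c-> q8, -d-> q7
  q4 = b.0 | (0 | 0) | (0 + 0 + c.0 + (a.0)\{b} + (0 + 0)\{a,d}\{b,c,d}) ⊢ -a-> q6, -b-> q9, -c-> q8
  q5 = 0 | 0\{b} ⊢ stopped
  q6 = b.0 | (0 | 0) | 0\{b} ⊢ -b-> q10
  q7 = 0 | 0 ⊢ stopped
  q8 = b.0 | (0 | 0) | 0 ⊢ -b-> q11
  q9 = 0 | (0 | 0) | (0 + 0 + c.0 + (a.0)\{b} + (0 + 0)\{a,d}\{b,c,d}) ⊢ -a-> q10, -c-> q11
  q10 = 0 | (0 | 0) | 0\{b} ⊢ stopped
  q11 = 0 | (0 | 0) | 0 ⊢ stopped
Run σ = ⟨ab⟩ on P: start {p0}
  after a @ step 1: {p1, p2, p3}
  after b @ step 2: {p8}
  P completes σ.
Run σ = ⟨ab⟩ on Q: start {q0}
  after a @ step 1: {q1, q2}
  after b @ step 2: ∅ (Q stuck)

ab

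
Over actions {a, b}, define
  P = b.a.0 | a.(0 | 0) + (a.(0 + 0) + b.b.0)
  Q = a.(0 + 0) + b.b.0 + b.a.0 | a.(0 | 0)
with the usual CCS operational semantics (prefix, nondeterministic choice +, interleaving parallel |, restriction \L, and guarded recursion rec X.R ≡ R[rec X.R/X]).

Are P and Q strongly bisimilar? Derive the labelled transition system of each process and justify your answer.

Reachable graph of P (9 states):
  p0 = b.a.0 | a.(0 | 0) + (a.(0 + 0) + b.b.0) | --a--▸ p1, --a--▸ p2, --b--▸ p3, --b--▸ p4
  p1 = 0 + 0 | deadlocked
  p2 = b.a.0 | (0 | 0) | --b--▸ p5
  p3 = a.0 | a.(0 | 0) | --a--▸ p5, --a--▸ p6
  p4 = b.0 | --b--▸ p7
  p5 = a.0 | (0 | 0) | --a--▸ p8
  p6 = 0 | a.(0 | 0) | --a--▸ p8
  p7 = 0 | deadlocked
  p8 = 0 | (0 | 0) | deadlocked
Reachable graph of Q (9 states):
  q0 = a.(0 + 0) + b.b.0 + b.a.0 | a.(0 | 0) | --a--▸ q1, --a--▸ q2, --b--▸ q3, --b--▸ q4
  q1 = 0 + 0 | deadlocked
  q2 = b.a.0 | (0 | 0) | --b--▸ q5
  q3 = a.0 | a.(0 | 0) | --a--▸ q5, --a--▸ q6
  q4 = b.0 | --b--▸ q7
  q5 = a.0 | (0 | 0) | --a--▸ q8
  q6 = 0 | a.(0 | 0) | --a--▸ q8
  q7 = 0 | deadlocked
  q8 = 0 | (0 | 0) | deadlocked
Partition-refinement fixed point:
  B0 = {p0, q0}
  B1 = {p1, p7, p8, q1, q7, q8}
  B2 = {p3, q3}
  B3 = {p5, p6, q5, q6}
  B4 = {p4, q4}
  B5 = {p2, q2}
p0 ∈ B0, q0 ∈ B0 → same block

bisimilar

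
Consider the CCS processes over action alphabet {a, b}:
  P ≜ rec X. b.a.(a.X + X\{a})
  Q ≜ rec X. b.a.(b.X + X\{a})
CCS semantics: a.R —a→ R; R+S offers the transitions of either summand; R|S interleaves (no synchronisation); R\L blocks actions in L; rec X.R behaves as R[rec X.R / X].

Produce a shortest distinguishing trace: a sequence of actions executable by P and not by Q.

P's transition system — 4 states:
  p0 = rec X. b.a.(a.X + X\{a}) → =b=> p1
  p1 = a.(a.(rec X. b.a.(a.X + X\{a})) + (rec X. b.a.(a.X + X\{a}))\{a}) → =a=> p2
  p2 = a.(rec X. b.a.(a.X + X\{a})) + (rec X. b.a.(a.X + X\{a}))\{a} → =a=> p0, =b=> p3
  p3 = (a.(a.(rec X. b.a.(a.X + X\{a})) + (rec X. b.a.(a.X + X\{a}))\{a}))\{a} → ∅
Q's transition system — 4 states:
  q0 = rec X. b.a.(b.X + X\{a}) → =b=> q1
  q1 = a.(b.(rec X. b.a.(b.X + X\{a})) + (rec X. b.a.(b.X + X\{a}))\{a}) → =a=> q2
  q2 = b.(rec X. b.a.(b.X + X\{a})) + (rec X. b.a.(b.X + X\{a}))\{a} → =b=> q0, =b=> q3
  q3 = (a.(b.(rec X. b.a.(b.X + X\{a})) + (rec X. b.a.(b.X + X\{a}))\{a}))\{a} → ∅
Executing baa from P (initial set {p0}):
  after b @ step 1: {p1}
  after a @ step 2: {p2}
  after a @ step 3: {p0}
  — P admits the full trace.
Executing baa from Q (initial set {q0}):
  after b @ step 1: {q1}
  after a @ step 2: {q2}
  after a @ step 3: ∅ (Q stuck)

baa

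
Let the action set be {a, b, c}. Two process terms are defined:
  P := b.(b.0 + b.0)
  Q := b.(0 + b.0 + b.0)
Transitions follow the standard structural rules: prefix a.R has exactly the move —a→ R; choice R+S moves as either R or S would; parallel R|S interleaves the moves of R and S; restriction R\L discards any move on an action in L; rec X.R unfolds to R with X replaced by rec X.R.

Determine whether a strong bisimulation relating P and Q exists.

bisimilar

Reachable graph of P (3 states):
  u0 = b.(b.0 + b.0) ⊢ —b→ u1
  u1 = b.0 + b.0 ⊢ —b→ u2
  u2 = 0 ⊢ ·
Reachable graph of Q (3 states):
  v0 = b.(0 + b.0 + b.0) ⊢ —b→ v1
  v1 = 0 + b.0 + b.0 ⊢ —b→ v2
  v2 = 0 ⊢ ·
Coarsest stable partition (strong bisimilarity classes):
  B0 = {u0, v0}
  B1 = {u1, v1}
  B2 = {u2, v2}
u0 ∈ B0, v0 ∈ B0 → same block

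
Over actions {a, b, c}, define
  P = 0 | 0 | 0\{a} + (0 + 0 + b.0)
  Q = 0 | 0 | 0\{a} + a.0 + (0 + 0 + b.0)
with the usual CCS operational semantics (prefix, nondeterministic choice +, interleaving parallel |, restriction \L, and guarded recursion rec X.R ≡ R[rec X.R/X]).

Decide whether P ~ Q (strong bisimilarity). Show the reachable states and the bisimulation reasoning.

P ≁ Q

LTS(P): 2 reachable states
  m0 = 0 | 0 | 0\{a} + (0 + 0 + b.0) → --b--▸ m1
  m1 = 0 → (no moves)
LTS(Q): 2 reachable states
  n0 = 0 | 0 | 0\{a} + a.0 + (0 + 0 + b.0) → --a--▸ n1, --b--▸ n1
  n1 = 0 → (no moves)
Coarsest stable partition (strong bisimilarity classes):
  B0 = {m0}
  B1 = {m1, n1}
  B2 = {n0}
m0 ∈ B0, n0 ∈ B2 → different blocks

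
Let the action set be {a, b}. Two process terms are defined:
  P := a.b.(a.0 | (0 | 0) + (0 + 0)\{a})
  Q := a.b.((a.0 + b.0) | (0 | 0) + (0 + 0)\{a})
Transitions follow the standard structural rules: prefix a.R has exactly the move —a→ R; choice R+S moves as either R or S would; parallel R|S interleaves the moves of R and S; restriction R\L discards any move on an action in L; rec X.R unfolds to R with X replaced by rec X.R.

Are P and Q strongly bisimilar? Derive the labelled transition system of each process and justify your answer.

LTS(P): 4 reachable states
  u0 = a.b.(a.0 | (0 | 0) + (0 + 0)\{a}) → ··a··> u1
  u1 = b.(a.0 | (0 | 0) + (0 + 0)\{a}) → ··b··> u2
  u2 = a.0 | (0 | 0) + (0 + 0)\{a} → ··a··> u3
  u3 = 0 | (0 | 0) → ·
LTS(Q): 4 reachable states
  v0 = a.b.((a.0 + b.0) | (0 | 0) + (0 + 0)\{a}) → ··a··> v1
  v1 = b.((a.0 + b.0) | (0 | 0) + (0 + 0)\{a}) → ··b··> v2
  v2 = (a.0 + b.0) | (0 | 0) + (0 + 0)\{a} → ··a··> v3, ··b··> v3
  v3 = 0 | (0 | 0) → ·
Bisimilarity quotient blocks:
  B0 = {u0}
  B1 = {u1}
  B2 = {u2}
  B3 = {u3, v3}
  B4 = {v0}
  B5 = {v1}
  B6 = {v2}
u0 ∈ B0, v0 ∈ B4 → different blocks

NO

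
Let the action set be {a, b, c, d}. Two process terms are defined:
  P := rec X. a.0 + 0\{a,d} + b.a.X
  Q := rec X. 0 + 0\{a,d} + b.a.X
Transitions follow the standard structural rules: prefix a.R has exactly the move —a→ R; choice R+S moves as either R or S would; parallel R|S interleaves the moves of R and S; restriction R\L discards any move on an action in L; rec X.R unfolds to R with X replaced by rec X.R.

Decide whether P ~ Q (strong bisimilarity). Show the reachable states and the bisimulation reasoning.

NO

P's transition system — 3 states:
  p0 = rec X. a.0 + 0\{a,d} + b.a.X has moves -a-> p1, -b-> p2
  p1 = 0 has moves deadlocked
  p2 = a.(rec X. a.0 + 0\{a,d} + b.a.X) has moves -a-> p0
Q's transition system — 2 states:
  q0 = rec X. 0 + 0\{a,d} + b.a.X has moves -b-> q1
  q1 = a.(rec X. 0 + 0\{a,d} + b.a.X) has moves -a-> q0
Coarsest stable partition (strong bisimilarity classes):
  B0 = {p0}
  B1 = {p2}
  B2 = {p1}
  B3 = {q0}
  B4 = {q1}
p0 ∈ B0, q0 ∈ B3 → different blocks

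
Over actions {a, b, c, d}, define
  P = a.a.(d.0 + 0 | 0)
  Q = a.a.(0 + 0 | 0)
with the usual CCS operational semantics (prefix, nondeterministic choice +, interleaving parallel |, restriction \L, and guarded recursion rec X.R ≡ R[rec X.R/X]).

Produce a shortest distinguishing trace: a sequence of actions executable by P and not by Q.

aad

P's transition system — 4 states:
  m0 = a.a.(d.0 + 0 | 0) | -a-> m1
  m1 = a.(d.0 + 0 | 0) | -a-> m2
  m2 = d.0 + 0 | 0 | -d-> m3
  m3 = 0 | ·
Q's transition system — 3 states:
  n0 = a.a.(0 + 0 | 0) | -a-> n1
  n1 = a.(0 + 0 | 0) | -a-> n2
  n2 = 0 + 0 | 0 | ·
Trace ⟨aad⟩ through P, begin at {m0}:
  step 1 (a): {m1}
  step 2 (a): {m2}
  step 3 (d): {m3}
  — P admits the full trace.
Trace ⟨aad⟩ through Q, begin at {n0}:
  step 1 (a): {n1}
  step 2 (a): {n2}
  step 3 (d): ∅ (Q stuck)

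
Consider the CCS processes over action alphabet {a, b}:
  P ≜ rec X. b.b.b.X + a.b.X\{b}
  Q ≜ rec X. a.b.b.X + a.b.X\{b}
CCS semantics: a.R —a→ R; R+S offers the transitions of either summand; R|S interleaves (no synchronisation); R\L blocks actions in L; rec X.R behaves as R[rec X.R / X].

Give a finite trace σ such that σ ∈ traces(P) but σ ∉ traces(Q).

b

LTS(P): 6 reachable states
  s0 = rec X. b.b.b.X + a.b.X\{b} has moves -a-> s1, -b-> s2
  s1 = b.(rec X. b.b.b.X + a.b.X\{b})\{b} has moves -b-> s3
  s2 = b.b.(rec X. b.b.b.X + a.b.X\{b}) has moves -b-> s4
  s3 = (rec X. b.b.b.X + a.b.X\{b})\{b} has moves -a-> s5
  s4 = b.(rec X. b.b.b.X + a.b.X\{b}) has moves -b-> s0
  s5 = (b.(rec X. b.b.b.X + a.b.X\{b})\{b})\{b} has moves ∅
LTS(Q): 7 reachable states
  t0 = rec X. a.b.b.X + a.b.X\{b} has moves -a-> t1, -a-> t2
  t1 = b.(rec X. a.b.b.X + a.b.X\{b})\{b} has moves -b-> t3
  t2 = b.b.(rec X. a.b.b.X + a.b.X\{b}) has moves -b-> t4
  t3 = (rec X. a.b.b.X + a.b.X\{b})\{b} has moves -a-> t5, -a-> t6
  t4 = b.(rec X. a.b.b.X + a.b.X\{b}) has moves -b-> t0
  t5 = (b.(rec X. a.b.b.X + a.b.X\{b})\{b})\{b} has moves ∅
  t6 = (b.b.(rec X. a.b.b.X + a.b.X\{b}))\{b} has moves ∅
Trace ⟨b⟩ through P, begin at {s0}:
  step 1 (b): {s2}
  P completes σ.
Trace ⟨b⟩ through Q, begin at {t0}:
  step 1 (b): no successor for Q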